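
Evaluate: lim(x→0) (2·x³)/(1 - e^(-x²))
This is a 0/0 indeterminate form.

Apply L'Hôpital's rule: differentiate numerator and denominator separately.
  f(x) = 2·x^3   ⇒   f'(x) = 6·x^2
  g(x) = 1 - e^(-x^2)   ⇒   g'(x) = 2·x·e^(-x^2)
  lim(x→0) f'(x)/g'(x) = lim(x→0) (6·x^2)/(2·x·e^(-x^2))
  = 0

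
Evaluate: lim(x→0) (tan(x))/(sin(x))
This is a 0/0 indeterminate form.

Apply L'Hôpital's rule: differentiate numerator and denominator separately.
  f(x) = tan(x)   ⇒   f'(x) = tan(x)^2 + 1
  g(x) = sin(x)   ⇒   g'(x) = cos(x)
  lim(x→0) f'(x)/g'(x) = lim(x→0) (tan(x)^2 + 1)/(cos(x))
  = 1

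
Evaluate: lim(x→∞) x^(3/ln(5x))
This is an exponential indeterminate form.

For exponential indeterminate forms, take the natural log:
  Let L = lim(x→∞) x^(3/ln(5x))
  Then ln(L) = lim(x→∞) [exponent × ln(base)]
  Evaluate using L'Hôpital or standard limits, then exponentiate.
  L = e^(3)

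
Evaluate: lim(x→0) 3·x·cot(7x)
This is a 0·∞ indeterminate form.

Rewrite 0·∞ as a quotient (0/0 or ∞/∞ form), then apply L'Hôpital's rule:
  lim(x→0) 3·x·cot(7x) = 3/7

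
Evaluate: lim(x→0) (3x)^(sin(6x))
This is an exponential indeterminate form.

For exponential indeterminate forms, take the natural log:
  Let L = lim(x→0) (3x)^(sin(6x))
  Then ln(L) = lim(x→0) [exponent × ln(base)]
  Evaluate using L'Hôpital or standard limits, then exponentiate.
  L = 1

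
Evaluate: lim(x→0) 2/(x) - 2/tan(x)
This is an ∞-∞ indeterminate form.

Combine fractions or rationalize to convert ∞-∞ to 0/0 form:
  lim(x→0) 2/(x) - 2/tan(x) = 0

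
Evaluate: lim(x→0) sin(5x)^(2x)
This is an exponential indeterminate form.

For exponential indeterminate forms, take the natural log:
  Let L = lim(x→0) sin(5x)^(2x)
  Then ln(L) = lim(x→0) [exponent × ln(base)]
  Evaluate using L'Hôpital or standard limits, then exponentiate.
  L = 1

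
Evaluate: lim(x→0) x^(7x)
This is an exponential indeterminate form.

For exponential indeterminate forms, take the natural log:
  Let L = lim(x→0) x^(7x)
  Then ln(L) = lim(x→0) [exponent × ln(base)]
  Evaluate using L'Hôpital or standard limits, then exponentiate.
  L = 1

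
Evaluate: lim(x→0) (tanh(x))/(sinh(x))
This is a 0/0 indeterminate form.

Apply L'Hôpital's rule: differentiate numerator and denominator separately.
  f(x) = tanh(x)   ⇒   f'(x) = 1 - tanh(x)^2
  g(x) = sinh(x)   ⇒   g'(x) = cosh(x)
  lim(x→0) f'(x)/g'(x) = lim(x→0) (1 - tanh(x)^2)/(cosh(x))
  = 1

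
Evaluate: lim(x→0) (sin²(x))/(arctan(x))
This is a 0/0 indeterminate form.

Apply L'Hôpital's rule: differentiate numerator and denominator separately.
  f(x) = sin(x)^2   ⇒   f'(x) = 2·sin(x)·cos(x)
  g(x) = atan(x)   ⇒   g'(x) = 1/(x^2 + 1)
  lim(x→0) f'(x)/g'(x) = lim(x→0) (2·sin(x)·cos(x))/(1/(x^2 + 1))
  = 0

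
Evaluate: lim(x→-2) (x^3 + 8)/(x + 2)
This is a standard limit.

Factor or rationalize the expression:
  lim(x→-2) (x^3 + 8)/(x + 2) = 12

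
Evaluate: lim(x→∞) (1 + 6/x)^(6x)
This is an exponential indeterminate form.

For exponential indeterminate forms, take the natural log:
  Let L = lim(x→∞) (1 + 6/x)^(6x)
  Then ln(L) = lim(x→∞) [exponent × ln(base)]
  Evaluate using L'Hôpital or standard limits, then exponentiate.
  L = e^(36)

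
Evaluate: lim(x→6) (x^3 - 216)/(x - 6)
This is a standard limit.

Factor or rationalize the expression:
  lim(x→6) (x^3 - 216)/(x - 6) = 108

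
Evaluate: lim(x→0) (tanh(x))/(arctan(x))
This is a 0/0 indeterminate form.

Apply L'Hôpital's rule: differentiate numerator and denominator separately.
  f(x) = tanh(x)   ⇒   f'(x) = 1 - tanh(x)^2
  g(x) = atan(x)   ⇒   g'(x) = 1/(x^2 + 1)
  lim(x→0) f'(x)/g'(x) = lim(x→0) (1 - tanh(x)^2)/(1/(x^2 + 1))
  = 1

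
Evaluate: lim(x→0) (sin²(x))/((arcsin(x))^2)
This is a 0/0 indeterminate form.

Apply L'Hôpital's rule: differentiate numerator and denominator separately.
  f(x) = sin(x)^2   ⇒   f'(x) = 2·sin(x)·cos(x)
  g(x) = asin(x)^2   ⇒   g'(x) = 2·asin(x)/sqrt(1 - x^2)
  lim(x→0) f'(x)/g'(x) = lim(x→0) (2·sin(x)·cos(x))/(2·asin(x)/sqrt(1 - x^2))
  = 1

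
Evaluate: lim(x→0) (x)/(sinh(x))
This is a 0/0 indeterminate form.

Apply L'Hôpital's rule: differentiate numerator and denominator separately.
  f(x) = x   ⇒   f'(x) = 1
  g(x) = sinh(x)   ⇒   g'(x) = cosh(x)
  lim(x→0) f'(x)/g'(x) = lim(x→0) (1)/(cosh(x))
  = 1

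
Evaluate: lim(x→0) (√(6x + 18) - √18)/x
This is a standard limit.

Factor or rationalize the expression:
  lim(x→0) (√(6x + 18) - √18)/x = sqrt(2)/2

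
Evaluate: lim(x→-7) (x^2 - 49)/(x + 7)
This is a standard limit.

Factor or rationalize the expression:
  lim(x→-7) (x^2 - 49)/(x + 7) = -14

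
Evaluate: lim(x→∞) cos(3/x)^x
This is an exponential indeterminate form.

For exponential indeterminate forms, take the natural log:
  Let L = lim(x→∞) cos(3/x)^x
  Then ln(L) = lim(x→∞) [exponent × ln(base)]
  Evaluate using L'Hôpital or standard limits, then exponentiate.
  L = 1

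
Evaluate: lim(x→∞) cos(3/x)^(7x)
This is an exponential indeterminate form.

For exponential indeterminate forms, take the natural log:
  Let L = lim(x→∞) cos(3/x)^(7x)
  Then ln(L) = lim(x→∞) [exponent × ln(base)]
  Evaluate using L'Hôpital or standard limits, then exponentiate.
  L = 1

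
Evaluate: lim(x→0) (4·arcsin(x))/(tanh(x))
This is a 0/0 indeterminate form.

Apply L'Hôpital's rule: differentiate numerator and denominator separately.
  f(x) = 4·asin(x)   ⇒   f'(x) = 4/sqrt(1 - x^2)
  g(x) = tanh(x)   ⇒   g'(x) = 1 - tanh(x)^2
  lim(x→0) f'(x)/g'(x) = lim(x→0) (4/sqrt(1 - x^2))/(1 - tanh(x)^2)
  = 4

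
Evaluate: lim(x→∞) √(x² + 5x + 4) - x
This is an ∞-∞ indeterminate form.

Combine fractions or rationalize to convert ∞-∞ to 0/0 form:
  lim(x→∞) √(x² + 5x + 4) - x = 5/2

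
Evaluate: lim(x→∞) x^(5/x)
This is an exponential indeterminate form.

For exponential indeterminate forms, take the natural log:
  Let L = lim(x→∞) x^(5/x)
  Then ln(L) = lim(x→∞) [exponent × ln(base)]
  Evaluate using L'Hôpital or standard limits, then exponentiate.
  L = 1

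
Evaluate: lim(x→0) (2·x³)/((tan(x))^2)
This is a 0/0 indeterminate form.

Apply L'Hôpital's rule: differentiate numerator and denominator separately.
  f(x) = 2·x^3   ⇒   f'(x) = 6·x^2
  g(x) = tan(x)^2   ⇒   g'(x) = (2·tan(x)^2 + 2)·tan(x)
  lim(x→0) f'(x)/g'(x) = lim(x→0) (6·x^2)/((2·tan(x)^2 + 2)·tan(x))
  = 0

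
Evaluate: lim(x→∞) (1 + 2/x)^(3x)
This is an exponential indeterminate form.

For exponential indeterminate forms, take the natural log:
  Let L = lim(x→∞) (1 + 2/x)^(3x)
  Then ln(L) = lim(x→∞) [exponent × ln(base)]
  Evaluate using L'Hôpital or standard limits, then exponentiate.
  L = e^(6)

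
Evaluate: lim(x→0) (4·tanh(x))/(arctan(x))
This is a 0/0 indeterminate form.

Apply L'Hôpital's rule: differentiate numerator and denominator separately.
  f(x) = 4·tanh(x)   ⇒   f'(x) = 4 - 4·tanh(x)^2
  g(x) = atan(x)   ⇒   g'(x) = 1/(x^2 + 1)
  lim(x→0) f'(x)/g'(x) = lim(x→0) (4 - 4·tanh(x)^2)/(1/(x^2 + 1))
  = 4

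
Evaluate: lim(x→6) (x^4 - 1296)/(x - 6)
This is a standard limit.

Factor or rationalize the expression:
  lim(x→6) (x^4 - 1296)/(x - 6) = 864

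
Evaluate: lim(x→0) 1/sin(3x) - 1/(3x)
This is an ∞-∞ indeterminate form.

Combine fractions or rationalize to convert ∞-∞ to 0/0 form:
  lim(x→0) 1/sin(3x) - 1/(3x) = 0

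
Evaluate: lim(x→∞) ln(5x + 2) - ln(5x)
This is an ∞-∞ indeterminate form.

Combine fractions or rationalize to convert ∞-∞ to 0/0 form:
  lim(x→∞) ln(5x + 2) - ln(5x) = 0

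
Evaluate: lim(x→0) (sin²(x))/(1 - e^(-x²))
This is a 0/0 indeterminate form.

Apply L'Hôpital's rule: differentiate numerator and denominator separately.
  f(x) = sin(x)^2   ⇒   f'(x) = 2·sin(x)·cos(x)
  g(x) = 1 - e^(-x^2)   ⇒   g'(x) = 2·x·e^(-x^2)
  lim(x→0) f'(x)/g'(x) = lim(x→0) (2·sin(x)·cos(x))/(2·x·e^(-x^2))
  = 1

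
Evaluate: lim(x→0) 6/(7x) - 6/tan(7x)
This is an ∞-∞ indeterminate form.

Combine fractions or rationalize to convert ∞-∞ to 0/0 form:
  lim(x→0) 6/(7x) - 6/tan(7x) = 0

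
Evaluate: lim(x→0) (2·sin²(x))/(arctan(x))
This is a 0/0 indeterminate form.

Apply L'Hôpital's rule: differentiate numerator and denominator separately.
  f(x) = 2·sin(x)^2   ⇒   f'(x) = 4·sin(x)·cos(x)
  g(x) = atan(x)   ⇒   g'(x) = 1/(x^2 + 1)
  lim(x→0) f'(x)/g'(x) = lim(x→0) (4·sin(x)·cos(x))/(1/(x^2 + 1))
  = 0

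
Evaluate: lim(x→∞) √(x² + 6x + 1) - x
This is an ∞-∞ indeterminate form.

Combine fractions or rationalize to convert ∞-∞ to 0/0 form:
  lim(x→∞) √(x² + 6x + 1) - x = 3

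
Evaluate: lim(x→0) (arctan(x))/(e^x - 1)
This is a 0/0 indeterminate form.

Apply L'Hôpital's rule: differentiate numerator and denominator separately.
  f(x) = atan(x)   ⇒   f'(x) = 1/(x^2 + 1)
  g(x) = e^(x) - 1   ⇒   g'(x) = e^(x)
  lim(x→0) f'(x)/g'(x) = lim(x→0) (1/(x^2 + 1))/(e^(x))
  = 1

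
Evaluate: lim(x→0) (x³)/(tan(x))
This is a 0/0 indeterminate form.

Apply L'Hôpital's rule: differentiate numerator and denominator separately.
  f(x) = x^3   ⇒   f'(x) = 3·x^2
  g(x) = tan(x)   ⇒   g'(x) = tan(x)^2 + 1
  lim(x→0) f'(x)/g'(x) = lim(x→0) (3·x^2)/(tan(x)^2 + 1)
  = 0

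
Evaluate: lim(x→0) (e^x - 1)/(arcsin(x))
This is a 0/0 indeterminate form.

Apply L'Hôpital's rule: differentiate numerator and denominator separately.
  f(x) = e^(x) - 1   ⇒   f'(x) = e^(x)
  g(x) = asin(x)   ⇒   g'(x) = 1/sqrt(1 - x^2)
  lim(x→0) f'(x)/g'(x) = lim(x→0) (e^(x))/(1/sqrt(1 - x^2))
  = 1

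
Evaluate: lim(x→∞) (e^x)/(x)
This is an ∞/∞ indeterminate form.

Apply L'Hôpital's rule: differentiate numerator and denominator separately.
  f(x) = e^(x)   ⇒   f'(x) = e^(x)
  g(x) = x   ⇒   g'(x) = 1
  lim(x→∞) f'(x)/g'(x) = lim(x→∞) (e^(x))/(1)
  = ∞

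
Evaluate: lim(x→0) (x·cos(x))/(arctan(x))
This is a 0/0 indeterminate form.

Apply L'Hôpital's rule: differentiate numerator and denominator separately.
  f(x) = x·cos(x)   ⇒   f'(x) = -x·sin(x) + cos(x)
  g(x) = atan(x)   ⇒   g'(x) = 1/(x^2 + 1)
  lim(x→0) f'(x)/g'(x) = lim(x→0) (-x·sin(x) + cos(x))/(1/(x^2 + 1))
  = 1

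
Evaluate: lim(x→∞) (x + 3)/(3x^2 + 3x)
This is an ∞/∞ indeterminate form.

Apply L'Hôpital's rule: differentiate numerator and denominator separately.
  f(x) = x + 3   ⇒   f'(x) = 1
  g(x) = 3·x^2 + 3·x   ⇒   g'(x) = 6·x + 3
  lim(x→∞) f'(x)/g'(x) = lim(x→∞) (1)/(6·x + 3)
  = 0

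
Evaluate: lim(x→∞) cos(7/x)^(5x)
This is an exponential indeterminate form.

For exponential indeterminate forms, take the natural log:
  Let L = lim(x→∞) cos(7/x)^(5x)
  Then ln(L) = lim(x→∞) [exponent × ln(base)]
  Evaluate using L'Hôpital or standard limits, then exponentiate.
  L = 1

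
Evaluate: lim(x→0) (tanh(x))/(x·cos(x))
This is a 0/0 indeterminate form.

Apply L'Hôpital's rule: differentiate numerator and denominator separately.
  f(x) = tanh(x)   ⇒   f'(x) = 1 - tanh(x)^2
  g(x) = x·cos(x)   ⇒   g'(x) = -x·sin(x) + cos(x)
  lim(x→0) f'(x)/g'(x) = lim(x→0) (1 - tanh(x)^2)/(-x·sin(x) + cos(x))
  = 1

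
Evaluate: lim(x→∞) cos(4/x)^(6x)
This is an exponential indeterminate form.

For exponential indeterminate forms, take the natural log:
  Let L = lim(x→∞) cos(4/x)^(6x)
  Then ln(L) = lim(x→∞) [exponent × ln(base)]
  Evaluate using L'Hôpital or standard limits, then exponentiate.
  L = 1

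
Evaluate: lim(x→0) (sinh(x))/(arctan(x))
This is a 0/0 indeterminate form.

Apply L'Hôpital's rule: differentiate numerator and denominator separately.
  f(x) = sinh(x)   ⇒   f'(x) = cosh(x)
  g(x) = atan(x)   ⇒   g'(x) = 1/(x^2 + 1)
  lim(x→0) f'(x)/g'(x) = lim(x→0) (cosh(x))/(1/(x^2 + 1))
  = 1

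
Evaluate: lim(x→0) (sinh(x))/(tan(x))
This is a 0/0 indeterminate form.

Apply L'Hôpital's rule: differentiate numerator and denominator separately.
  f(x) = sinh(x)   ⇒   f'(x) = cosh(x)
  g(x) = tan(x)   ⇒   g'(x) = tan(x)^2 + 1
  lim(x→0) f'(x)/g'(x) = lim(x→0) (cosh(x))/(tan(x)^2 + 1)
  = 1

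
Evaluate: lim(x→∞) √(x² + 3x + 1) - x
This is an ∞-∞ indeterminate form.

Combine fractions or rationalize to convert ∞-∞ to 0/0 form:
  lim(x→∞) √(x² + 3x + 1) - x = 3/2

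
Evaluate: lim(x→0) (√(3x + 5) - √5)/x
This is a standard limit.

Factor or rationalize the expression:
  lim(x→0) (√(3x + 5) - √5)/x = 3·sqrt(5)/10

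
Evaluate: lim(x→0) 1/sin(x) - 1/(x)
This is an ∞-∞ indeterminate form.

Combine fractions or rationalize to convert ∞-∞ to 0/0 form:
  lim(x→0) 1/sin(x) - 1/(x) = 0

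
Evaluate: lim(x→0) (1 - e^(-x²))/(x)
This is a 0/0 indeterminate form.

Apply L'Hôpital's rule: differentiate numerator and denominator separately.
  f(x) = 1 - e^(-x^2)   ⇒   f'(x) = 2·x·e^(-x^2)
  g(x) = x   ⇒   g'(x) = 1
  lim(x→0) f'(x)/g'(x) = lim(x→0) (2·x·e^(-x^2))/(1)
  = 0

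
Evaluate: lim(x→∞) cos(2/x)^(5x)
This is an exponential indeterminate form.

For exponential indeterminate forms, take the natural log:
  Let L = lim(x→∞) cos(2/x)^(5x)
  Then ln(L) = lim(x→∞) [exponent × ln(base)]
  Evaluate using L'Hôpital or standard limits, then exponentiate.
  L = 1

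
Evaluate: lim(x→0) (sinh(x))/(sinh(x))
This is a 0/0 indeterminate form.

Apply L'Hôpital's rule: differentiate numerator and denominator separately.
  f(x) = sinh(x)   ⇒   f'(x) = cosh(x)
  g(x) = sinh(x)   ⇒   g'(x) = cosh(x)
  lim(x→0) f'(x)/g'(x) = lim(x→0) (cosh(x))/(cosh(x))
  = 1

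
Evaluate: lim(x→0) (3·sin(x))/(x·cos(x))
This is a 0/0 indeterminate form.

Apply L'Hôpital's rule: differentiate numerator and denominator separately.
  f(x) = 3·sin(x)   ⇒   f'(x) = 3·cos(x)
  g(x) = x·cos(x)   ⇒   g'(x) = -x·sin(x) + cos(x)
  lim(x→0) f'(x)/g'(x) = lim(x→0) (3·cos(x))/(-x·sin(x) + cos(x))
  = 3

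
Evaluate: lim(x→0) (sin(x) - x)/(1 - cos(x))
This is a 0/0 indeterminate form.

Apply L'Hôpital's rule: differentiate numerator and denominator separately.
  f(x) = -x + sin(x)   ⇒   f'(x) = cos(x) - 1
  g(x) = 1 - cos(x)   ⇒   g'(x) = sin(x)
  lim(x→0) f'(x)/g'(x) = lim(x→0) (cos(x) - 1)/(sin(x))
  = 0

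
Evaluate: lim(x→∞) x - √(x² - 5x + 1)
This is an ∞-∞ indeterminate form.

Combine fractions or rationalize to convert ∞-∞ to 0/0 form:
  lim(x→∞) x - √(x² - 5x + 1) = 5/2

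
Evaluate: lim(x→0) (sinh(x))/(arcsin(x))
This is a 0/0 indeterminate form.

Apply L'Hôpital's rule: differentiate numerator and denominator separately.
  f(x) = sinh(x)   ⇒   f'(x) = cosh(x)
  g(x) = asin(x)   ⇒   g'(x) = 1/sqrt(1 - x^2)
  lim(x→0) f'(x)/g'(x) = lim(x→0) (cosh(x))/(1/sqrt(1 - x^2))
  = 1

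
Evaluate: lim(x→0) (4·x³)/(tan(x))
This is a 0/0 indeterminate form.

Apply L'Hôpital's rule: differentiate numerator and denominator separately.
  f(x) = 4·x^3   ⇒   f'(x) = 12·x^2
  g(x) = tan(x)   ⇒   g'(x) = tan(x)^2 + 1
  lim(x→0) f'(x)/g'(x) = lim(x→0) (12·x^2)/(tan(x)^2 + 1)
  = 0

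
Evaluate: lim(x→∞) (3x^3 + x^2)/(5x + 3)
This is an ∞/∞ indeterminate form.

Apply L'Hôpital's rule: differentiate numerator and denominator separately.
  f(x) = 3·x^3 + x^2   ⇒   f'(x) = 9·x^2 + 2·x
  g(x) = 5·x + 3   ⇒   g'(x) = 5
  lim(x→∞) f'(x)/g'(x) = lim(x→∞) (9·x^2 + 2·x)/(5)
  = ∞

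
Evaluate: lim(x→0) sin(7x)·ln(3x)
This is a 0·∞ indeterminate form.

Rewrite 0·∞ as a quotient (0/0 or ∞/∞ form), then apply L'Hôpital's rule:
  lim(x→0) sin(7x)·ln(3x) = 0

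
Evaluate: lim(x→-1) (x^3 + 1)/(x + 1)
This is a standard limit.

Factor or rationalize the expression:
  lim(x→-1) (x^3 + 1)/(x + 1) = 3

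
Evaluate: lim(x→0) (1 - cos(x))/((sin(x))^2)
This is a 0/0 indeterminate form.

Apply L'Hôpital's rule: differentiate numerator and denominator separately.
  f(x) = 1 - cos(x)   ⇒   f'(x) = sin(x)
  g(x) = sin(x)^2   ⇒   g'(x) = 2·sin(x)·cos(x)
  lim(x→0) f'(x)/g'(x) = lim(x→0) (sin(x))/(2·sin(x)·cos(x))
  = 1/2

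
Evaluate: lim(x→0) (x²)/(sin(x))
This is a 0/0 indeterminate form.

Apply L'Hôpital's rule: differentiate numerator and denominator separately.
  f(x) = x^2   ⇒   f'(x) = 2·x
  g(x) = sin(x)   ⇒   g'(x) = cos(x)
  lim(x→0) f'(x)/g'(x) = lim(x→0) (2·x)/(cos(x))
  = 0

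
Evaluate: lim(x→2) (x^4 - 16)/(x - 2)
This is a standard limit.

Factor or rationalize the expression:
  lim(x→2) (x^4 - 16)/(x - 2) = 32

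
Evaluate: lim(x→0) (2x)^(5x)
This is an exponential indeterminate form.

For exponential indeterminate forms, take the natural log:
  Let L = lim(x→0) (2x)^(5x)
  Then ln(L) = lim(x→0) [exponent × ln(base)]
  Evaluate using L'Hôpital or standard limits, then exponentiate.
  L = 1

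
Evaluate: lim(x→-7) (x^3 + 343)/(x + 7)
This is a standard limit.

Factor or rationalize the expression:
  lim(x→-7) (x^3 + 343)/(x + 7) = 147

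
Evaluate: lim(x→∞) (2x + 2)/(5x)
This is an ∞/∞ indeterminate form.

Apply L'Hôpital's rule: differentiate numerator and denominator separately.
  f(x) = 2·x + 2   ⇒   f'(x) = 2
  g(x) = 5·x   ⇒   g'(x) = 5
  lim(x→∞) f'(x)/g'(x) = lim(x→∞) (2)/(5)
  = 2/5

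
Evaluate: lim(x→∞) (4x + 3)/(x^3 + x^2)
This is an ∞/∞ indeterminate form.

Apply L'Hôpital's rule: differentiate numerator and denominator separately.
  f(x) = 4·x + 3   ⇒   f'(x) = 4
  g(x) = x^3 + x^2   ⇒   g'(x) = 3·x^2 + 2·x
  lim(x→∞) f'(x)/g'(x) = lim(x→∞) (4)/(3·x^2 + 2·x)
  = 0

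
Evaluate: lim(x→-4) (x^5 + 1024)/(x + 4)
This is a standard limit.

Factor or rationalize the expression:
  lim(x→-4) (x^5 + 1024)/(x + 4) = 1280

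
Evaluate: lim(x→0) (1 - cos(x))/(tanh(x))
This is a 0/0 indeterminate form.

Apply L'Hôpital's rule: differentiate numerator and denominator separately.
  f(x) = 1 - cos(x)   ⇒   f'(x) = sin(x)
  g(x) = tanh(x)   ⇒   g'(x) = 1 - tanh(x)^2
  lim(x→0) f'(x)/g'(x) = lim(x→0) (sin(x))/(1 - tanh(x)^2)
  = 0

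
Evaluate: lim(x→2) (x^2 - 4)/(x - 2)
This is a standard limit.

Factor or rationalize the expression:
  lim(x→2) (x^2 - 4)/(x - 2) = 4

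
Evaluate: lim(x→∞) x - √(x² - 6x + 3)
This is an ∞-∞ indeterminate form.

Combine fractions or rationalize to convert ∞-∞ to 0/0 form:
  lim(x→∞) x - √(x² - 6x + 3) = 3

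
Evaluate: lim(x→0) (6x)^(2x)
This is an exponential indeterminate form.

For exponential indeterminate forms, take the natural log:
  Let L = lim(x→0) (6x)^(2x)
  Then ln(L) = lim(x→0) [exponent × ln(base)]
  Evaluate using L'Hôpital or standard limits, then exponentiate.
  L = 1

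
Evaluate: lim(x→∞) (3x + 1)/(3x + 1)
This is an ∞/∞ indeterminate form.

Apply L'Hôpital's rule: differentiate numerator and denominator separately.
  f(x) = 3·x + 1   ⇒   f'(x) = 3
  g(x) = 3·x + 1   ⇒   g'(x) = 3
  lim(x→∞) f'(x)/g'(x) = lim(x→∞) (3)/(3)
  = 1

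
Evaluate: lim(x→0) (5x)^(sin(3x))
This is an exponential indeterminate form.

For exponential indeterminate forms, take the natural log:
  Let L = lim(x→0) (5x)^(sin(3x))
  Then ln(L) = lim(x→0) [exponent × ln(base)]
  Evaluate using L'Hôpital or standard limits, then exponentiate.
  L = 1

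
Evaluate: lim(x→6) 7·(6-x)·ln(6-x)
This is a 0·∞ indeterminate form.

Rewrite 0·∞ as a quotient (0/0 or ∞/∞ form), then apply L'Hôpital's rule:
  lim(x→6) 7·(6-x)·ln(6-x) = 0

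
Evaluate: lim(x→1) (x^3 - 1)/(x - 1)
This is a standard limit.

Factor or rationalize the expression:
  lim(x→1) (x^3 - 1)/(x - 1) = 3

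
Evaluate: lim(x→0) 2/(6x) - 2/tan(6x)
This is an ∞-∞ indeterminate form.

Combine fractions or rationalize to convert ∞-∞ to 0/0 form:
  lim(x→0) 2/(6x) - 2/tan(6x) = 0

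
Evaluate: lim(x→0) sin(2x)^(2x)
This is an exponential indeterminate form.

For exponential indeterminate forms, take the natural log:
  Let L = lim(x→0) sin(2x)^(2x)
  Then ln(L) = lim(x→0) [exponent × ln(base)]
  Evaluate using L'Hôpital or standard limits, then exponentiate.
  L = 1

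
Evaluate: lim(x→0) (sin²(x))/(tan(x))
This is a 0/0 indeterminate form.

Apply L'Hôpital's rule: differentiate numerator and denominator separately.
  f(x) = sin(x)^2   ⇒   f'(x) = 2·sin(x)·cos(x)
  g(x) = tan(x)   ⇒   g'(x) = tan(x)^2 + 1
  lim(x→0) f'(x)/g'(x) = lim(x→0) (2·sin(x)·cos(x))/(tan(x)^2 + 1)
  = 0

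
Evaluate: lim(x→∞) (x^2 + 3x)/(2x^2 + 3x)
This is an ∞/∞ indeterminate form.

Apply L'Hôpital's rule: differentiate numerator and denominator separately.
  f(x) = x^2 + 3·x   ⇒   f'(x) = 2·x + 3
  g(x) = 2·x^2 + 3·x   ⇒   g'(x) = 4·x + 3
  lim(x→∞) f'(x)/g'(x) = lim(x→∞) (2·x + 3)/(4·x + 3)
  = 1/2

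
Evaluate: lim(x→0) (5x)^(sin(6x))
This is an exponential indeterminate form.

For exponential indeterminate forms, take the natural log:
  Let L = lim(x→0) (5x)^(sin(6x))
  Then ln(L) = lim(x→0) [exponent × ln(base)]
  Evaluate using L'Hôpital or standard limits, then exponentiate.
  L = 1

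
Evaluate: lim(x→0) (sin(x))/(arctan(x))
This is a 0/0 indeterminate form.

Apply L'Hôpital's rule: differentiate numerator and denominator separately.
  f(x) = sin(x)   ⇒   f'(x) = cos(x)
  g(x) = atan(x)   ⇒   g'(x) = 1/(x^2 + 1)
  lim(x→0) f'(x)/g'(x) = lim(x→0) (cos(x))/(1/(x^2 + 1))
  = 1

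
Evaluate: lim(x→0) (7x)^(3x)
This is an exponential indeterminate form.

For exponential indeterminate forms, take the natural log:
  Let L = lim(x→0) (7x)^(3x)
  Then ln(L) = lim(x→0) [exponent × ln(base)]
  Evaluate using L'Hôpital or standard limits, then exponentiate.
  L = 1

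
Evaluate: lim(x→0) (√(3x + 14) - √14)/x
This is a standard limit.

Factor or rationalize the expression:
  lim(x→0) (√(3x + 14) - √14)/x = 3·sqrt(14)/28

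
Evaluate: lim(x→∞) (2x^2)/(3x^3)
This is an ∞/∞ indeterminate form.

Apply L'Hôpital's rule: differentiate numerator and denominator separately.
  f(x) = 2·x^2   ⇒   f'(x) = 4·x
  g(x) = 3·x^3   ⇒   g'(x) = 9·x^2
  lim(x→∞) f'(x)/g'(x) = lim(x→∞) (4·x)/(9·x^2)
  = 0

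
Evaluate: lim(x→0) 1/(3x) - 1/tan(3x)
This is an ∞-∞ indeterminate form.

Combine fractions or rationalize to convert ∞-∞ to 0/0 form:
  lim(x→0) 1/(3x) - 1/tan(3x) = 0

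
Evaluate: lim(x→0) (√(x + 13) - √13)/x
This is a standard limit.

Factor or rationalize the expression:
  lim(x→0) (√(x + 13) - √13)/x = sqrt(13)/26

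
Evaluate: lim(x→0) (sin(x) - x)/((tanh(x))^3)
This is a 0/0 indeterminate form.

Apply L'Hôpital's rule: differentiate numerator and denominator separately.
  f(x) = -x + sin(x)   ⇒   f'(x) = cos(x) - 1
  g(x) = tanh(x)^3   ⇒   g'(x) = (3 - 3·tanh(x)^2)·tanh(x)^2
  lim(x→0) f'(x)/g'(x) = lim(x→0) (cos(x) - 1)/((3 - 3·tanh(x)^2)·tanh(x)^2)
  = -1/6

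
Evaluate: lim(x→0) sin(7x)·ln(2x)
This is a 0·∞ indeterminate form.

Rewrite 0·∞ as a quotient (0/0 or ∞/∞ form), then apply L'Hôpital's rule:
  lim(x→0) sin(7x)·ln(2x) = 0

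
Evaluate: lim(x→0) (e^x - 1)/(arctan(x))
This is a 0/0 indeterminate form.

Apply L'Hôpital's rule: differentiate numerator and denominator separately.
  f(x) = e^(x) - 1   ⇒   f'(x) = e^(x)
  g(x) = atan(x)   ⇒   g'(x) = 1/(x^2 + 1)
  lim(x→0) f'(x)/g'(x) = lim(x→0) (e^(x))/(1/(x^2 + 1))
  = 1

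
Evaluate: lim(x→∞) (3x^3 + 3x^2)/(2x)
This is an ∞/∞ indeterminate form.

Apply L'Hôpital's rule: differentiate numerator and denominator separately.
  f(x) = 3·x^3 + 3·x^2   ⇒   f'(x) = 9·x^2 + 6·x
  g(x) = 2·x   ⇒   g'(x) = 2
  lim(x→∞) f'(x)/g'(x) = lim(x→∞) (9·x^2 + 6·x)/(2)
  = ∞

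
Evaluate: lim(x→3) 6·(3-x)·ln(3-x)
This is a 0·∞ indeterminate form.

Rewrite 0·∞ as a quotient (0/0 or ∞/∞ form), then apply L'Hôpital's rule:
  lim(x→3) 6·(3-x)·ln(3-x) = 0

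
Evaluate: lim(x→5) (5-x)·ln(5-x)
This is a 0·∞ indeterminate form.

Rewrite 0·∞ as a quotient (0/0 or ∞/∞ form), then apply L'Hôpital's rule:
  lim(x→5) (5-x)·ln(5-x) = 0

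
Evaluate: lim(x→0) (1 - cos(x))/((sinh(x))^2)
This is a 0/0 indeterminate form.

Apply L'Hôpital's rule: differentiate numerator and denominator separately.
  f(x) = 1 - cos(x)   ⇒   f'(x) = sin(x)
  g(x) = sinh(x)^2   ⇒   g'(x) = 2·sinh(x)·cosh(x)
  lim(x→0) f'(x)/g'(x) = lim(x→0) (sin(x))/(2·sinh(x)·cosh(x))
  = 1/2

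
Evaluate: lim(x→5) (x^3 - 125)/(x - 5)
This is a standard limit.

Factor or rationalize the expression:
  lim(x→5) (x^3 - 125)/(x - 5) = 75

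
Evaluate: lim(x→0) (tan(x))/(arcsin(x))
This is a 0/0 indeterminate form.

Apply L'Hôpital's rule: differentiate numerator and denominator separately.
  f(x) = tan(x)   ⇒   f'(x) = tan(x)^2 + 1
  g(x) = asin(x)   ⇒   g'(x) = 1/sqrt(1 - x^2)
  lim(x→0) f'(x)/g'(x) = lim(x→0) (tan(x)^2 + 1)/(1/sqrt(1 - x^2))
  = 1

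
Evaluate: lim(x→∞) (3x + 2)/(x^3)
This is an ∞/∞ indeterminate form.

Apply L'Hôpital's rule: differentiate numerator and denominator separately.
  f(x) = 3·x + 2   ⇒   f'(x) = 3
  g(x) = x^3   ⇒   g'(x) = 3·x^2
  lim(x→∞) f'(x)/g'(x) = lim(x→∞) (3)/(3·x^2)
  = 0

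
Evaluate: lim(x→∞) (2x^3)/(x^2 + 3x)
This is an ∞/∞ indeterminate form.

Apply L'Hôpital's rule: differentiate numerator and denominator separately.
  f(x) = 2·x^3   ⇒   f'(x) = 6·x^2
  g(x) = x^2 + 3·x   ⇒   g'(x) = 2·x + 3
  lim(x→∞) f'(x)/g'(x) = lim(x→∞) (6·x^2)/(2·x + 3)
  = ∞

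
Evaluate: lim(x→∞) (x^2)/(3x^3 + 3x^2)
This is an ∞/∞ indeterminate form.

Apply L'Hôpital's rule: differentiate numerator and denominator separately.
  f(x) = x^2   ⇒   f'(x) = 2·x
  g(x) = 3·x^3 + 3·x^2   ⇒   g'(x) = 9·x^2 + 6·x
  lim(x→∞) f'(x)/g'(x) = lim(x→∞) (2·x)/(9·x^2 + 6·x)
  = 0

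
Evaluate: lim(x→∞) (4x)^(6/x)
This is an exponential indeterminate form.

For exponential indeterminate forms, take the natural log:
  Let L = lim(x→∞) (4x)^(6/x)
  Then ln(L) = lim(x→∞) [exponent × ln(base)]
  Evaluate using L'Hôpital or standard limits, then exponentiate.
  L = 1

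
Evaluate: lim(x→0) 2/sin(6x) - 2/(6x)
This is an ∞-∞ indeterminate form.

Combine fractions or rationalize to convert ∞-∞ to 0/0 form:
  lim(x→0) 2/sin(6x) - 2/(6x) = 0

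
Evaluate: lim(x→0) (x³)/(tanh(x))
This is a 0/0 indeterminate form.

Apply L'Hôpital's rule: differentiate numerator and denominator separately.
  f(x) = x^3   ⇒   f'(x) = 3·x^2
  g(x) = tanh(x)   ⇒   g'(x) = 1 - tanh(x)^2
  lim(x→0) f'(x)/g'(x) = lim(x→0) (3·x^2)/(1 - tanh(x)^2)
  = 0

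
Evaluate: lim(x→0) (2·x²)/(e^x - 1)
This is a 0/0 indeterminate form.

Apply L'Hôpital's rule: differentiate numerator and denominator separately.
  f(x) = 2·x^2   ⇒   f'(x) = 4·x
  g(x) = e^(x) - 1   ⇒   g'(x) = e^(x)
  lim(x→0) f'(x)/g'(x) = lim(x→0) (4·x)/(e^(x))
  = 0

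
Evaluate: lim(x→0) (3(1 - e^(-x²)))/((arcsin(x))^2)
This is a 0/0 indeterminate form.

Apply L'Hôpital's rule: differentiate numerator and denominator separately.
  f(x) = 3 - 3·e^(-x^2)   ⇒   f'(x) = 6·x·e^(-x^2)
  g(x) = asin(x)^2   ⇒   g'(x) = 2·asin(x)/sqrt(1 - x^2)
  lim(x→0) f'(x)/g'(x) = lim(x→0) (6·x·e^(-x^2))/(2·asin(x)/sqrt(1 - x^2))
  = 3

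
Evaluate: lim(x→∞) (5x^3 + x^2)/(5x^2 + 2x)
This is an ∞/∞ indeterminate form.

Apply L'Hôpital's rule: differentiate numerator and denominator separately.
  f(x) = 5·x^3 + x^2   ⇒   f'(x) = 15·x^2 + 2·x
  g(x) = 5·x^2 + 2·x   ⇒   g'(x) = 10·x + 2
  lim(x→∞) f'(x)/g'(x) = lim(x→∞) (15·x^2 + 2·x)/(10·x + 2)
  = ∞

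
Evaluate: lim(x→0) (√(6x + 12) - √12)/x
This is a standard limit.

Factor or rationalize the expression:
  lim(x→0) (√(6x + 12) - √12)/x = sqrt(3)/2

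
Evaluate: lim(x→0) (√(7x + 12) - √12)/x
This is a standard limit.

Factor or rationalize the expression:
  lim(x→0) (√(7x + 12) - √12)/x = 7·sqrt(3)/12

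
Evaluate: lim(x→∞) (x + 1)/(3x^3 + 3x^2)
This is an ∞/∞ indeterminate form.

Apply L'Hôpital's rule: differentiate numerator and denominator separately.
  f(x) = x + 1   ⇒   f'(x) = 1
  g(x) = 3·x^3 + 3·x^2   ⇒   g'(x) = 9·x^2 + 6·x
  lim(x→∞) f'(x)/g'(x) = lim(x→∞) (1)/(9·x^2 + 6·x)
  = 0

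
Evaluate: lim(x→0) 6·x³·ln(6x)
This is a 0·∞ indeterminate form.

Rewrite 0·∞ as a quotient (0/0 or ∞/∞ form), then apply L'Hôpital's rule:
  lim(x→0) 6·x³·ln(6x) = 0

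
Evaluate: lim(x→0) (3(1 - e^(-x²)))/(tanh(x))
This is a 0/0 indeterminate form.

Apply L'Hôpital's rule: differentiate numerator and denominator separately.
  f(x) = 3 - 3·e^(-x^2)   ⇒   f'(x) = 6·x·e^(-x^2)
  g(x) = tanh(x)   ⇒   g'(x) = 1 - tanh(x)^2
  lim(x→0) f'(x)/g'(x) = lim(x→0) (6·x·e^(-x^2))/(1 - tanh(x)^2)
  = 0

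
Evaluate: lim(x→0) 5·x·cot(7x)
This is a 0·∞ indeterminate form.

Rewrite 0·∞ as a quotient (0/0 or ∞/∞ form), then apply L'Hôpital's rule:
  lim(x→0) 5·x·cot(7x) = 5/7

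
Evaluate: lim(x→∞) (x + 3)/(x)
This is an ∞/∞ indeterminate form.

Apply L'Hôpital's rule: differentiate numerator and denominator separately.
  f(x) = x + 3   ⇒   f'(x) = 1
  g(x) = x   ⇒   g'(x) = 1
  lim(x→∞) f'(x)/g'(x) = lim(x→∞) (1)/(1)
  = 1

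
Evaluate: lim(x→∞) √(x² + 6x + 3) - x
This is an ∞-∞ indeterminate form.

Combine fractions or rationalize to convert ∞-∞ to 0/0 form:
  lim(x→∞) √(x² + 6x + 3) - x = 3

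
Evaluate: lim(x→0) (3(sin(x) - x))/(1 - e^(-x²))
This is a 0/0 indeterminate form.

Apply L'Hôpital's rule: differentiate numerator and denominator separately.
  f(x) = -3·x + 3·sin(x)   ⇒   f'(x) = 3·cos(x) - 3
  g(x) = 1 - e^(-x^2)   ⇒   g'(x) = 2·x·e^(-x^2)
  lim(x→0) f'(x)/g'(x) = lim(x→0) (3·cos(x) - 3)/(2·x·e^(-x^2))
  = 0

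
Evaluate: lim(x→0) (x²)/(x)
This is a 0/0 indeterminate form.

Apply L'Hôpital's rule: differentiate numerator and denominator separately.
  f(x) = x^2   ⇒   f'(x) = 2·x
  g(x) = x   ⇒   g'(x) = 1
  lim(x→0) f'(x)/g'(x) = lim(x→0) (2·x)/(1)
  = 0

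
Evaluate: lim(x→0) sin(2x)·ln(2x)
This is a 0·∞ indeterminate form.

Rewrite 0·∞ as a quotient (0/0 or ∞/∞ form), then apply L'Hôpital's rule:
  lim(x→0) sin(2x)·ln(2x) = 0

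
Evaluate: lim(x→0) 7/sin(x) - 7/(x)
This is an ∞-∞ indeterminate form.

Combine fractions or rationalize to convert ∞-∞ to 0/0 form:
  lim(x→0) 7/sin(x) - 7/(x) = 0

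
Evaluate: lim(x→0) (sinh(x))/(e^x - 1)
This is a 0/0 indeterminate form.

Apply L'Hôpital's rule: differentiate numerator and denominator separately.
  f(x) = sinh(x)   ⇒   f'(x) = cosh(x)
  g(x) = e^(x) - 1   ⇒   g'(x) = e^(x)
  lim(x→0) f'(x)/g'(x) = lim(x→0) (cosh(x))/(e^(x))
  = 1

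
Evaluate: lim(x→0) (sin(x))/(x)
This is a 0/0 indeterminate form.

Apply L'Hôpital's rule: differentiate numerator and denominator separately.
  f(x) = sin(x)   ⇒   f'(x) = cos(x)
  g(x) = x   ⇒   g'(x) = 1
  lim(x→0) f'(x)/g'(x) = lim(x→0) (cos(x))/(1)
  = 1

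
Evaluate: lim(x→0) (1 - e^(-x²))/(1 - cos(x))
This is a 0/0 indeterminate form.

Apply L'Hôpital's rule: differentiate numerator and denominator separately.
  f(x) = 1 - e^(-x^2)   ⇒   f'(x) = 2·x·e^(-x^2)
  g(x) = 1 - cos(x)   ⇒   g'(x) = sin(x)
  lim(x→0) f'(x)/g'(x) = lim(x→0) (2·x·e^(-x^2))/(sin(x))
  = 2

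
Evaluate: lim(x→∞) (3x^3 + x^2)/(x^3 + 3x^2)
This is an ∞/∞ indeterminate form.

Apply L'Hôpital's rule: differentiate numerator and denominator separately.
  f(x) = 3·x^3 + x^2   ⇒   f'(x) = 9·x^2 + 2·x
  g(x) = x^3 + 3·x^2   ⇒   g'(x) = 3·x^2 + 6·x
  lim(x→∞) f'(x)/g'(x) = lim(x→∞) (9·x^2 + 2·x)/(3·x^2 + 6·x)
  = 3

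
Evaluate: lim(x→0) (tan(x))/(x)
This is a 0/0 indeterminate form.

Apply L'Hôpital's rule: differentiate numerator and denominator separately.
  f(x) = tan(x)   ⇒   f'(x) = tan(x)^2 + 1
  g(x) = x   ⇒   g'(x) = 1
  lim(x→0) f'(x)/g'(x) = lim(x→0) (tan(x)^2 + 1)/(1)
  = 1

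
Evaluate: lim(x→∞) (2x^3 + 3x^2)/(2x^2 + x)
This is an ∞/∞ indeterminate form.

Apply L'Hôpital's rule: differentiate numerator and denominator separately.
  f(x) = 2·x^3 + 3·x^2   ⇒   f'(x) = 6·x^2 + 6·x
  g(x) = 2·x^2 + x   ⇒   g'(x) = 4·x + 1
  lim(x→∞) f'(x)/g'(x) = lim(x→∞) (6·x^2 + 6·x)/(4·x + 1)
  = ∞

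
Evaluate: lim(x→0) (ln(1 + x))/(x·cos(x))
This is a 0/0 indeterminate form.

Apply L'Hôpital's rule: differentiate numerator and denominator separately.
  f(x) = ln(x + 1)   ⇒   f'(x) = 1/(x + 1)
  g(x) = x·cos(x)   ⇒   g'(x) = -x·sin(x) + cos(x)
  lim(x→0) f'(x)/g'(x) = lim(x→0) (1/(x + 1))/(-x·sin(x) + cos(x))
  = 1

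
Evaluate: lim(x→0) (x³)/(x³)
This is a 0/0 indeterminate form.

Apply L'Hôpital's rule: differentiate numerator and denominator separately.
  f(x) = x^3   ⇒   f'(x) = 3·x^2
  g(x) = x^3   ⇒   g'(x) = 3·x^2
  lim(x→0) f'(x)/g'(x) = lim(x→0) (3·x^2)/(3·x^2)
  = 1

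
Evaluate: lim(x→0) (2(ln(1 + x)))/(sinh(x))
This is a 0/0 indeterminate form.

Apply L'Hôpital's rule: differentiate numerator and denominator separately.
  f(x) = 2·ln(x + 1)   ⇒   f'(x) = 2/(x + 1)
  g(x) = sinh(x)   ⇒   g'(x) = cosh(x)
  lim(x→0) f'(x)/g'(x) = lim(x→0) (2/(x + 1))/(cosh(x))
  = 2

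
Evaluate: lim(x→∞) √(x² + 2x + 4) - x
This is an ∞-∞ indeterminate form.

Combine fractions or rationalize to convert ∞-∞ to 0/0 form:
  lim(x→∞) √(x² + 2x + 4) - x = 1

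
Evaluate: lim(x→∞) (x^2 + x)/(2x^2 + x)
This is an ∞/∞ indeterminate form.

Apply L'Hôpital's rule: differentiate numerator and denominator separately.
  f(x) = x^2 + x   ⇒   f'(x) = 2·x + 1
  g(x) = 2·x^2 + x   ⇒   g'(x) = 4·x + 1
  lim(x→∞) f'(x)/g'(x) = lim(x→∞) (2·x + 1)/(4·x + 1)
  = 1/2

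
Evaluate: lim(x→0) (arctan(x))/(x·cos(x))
This is a 0/0 indeterminate form.

Apply L'Hôpital's rule: differentiate numerator and denominator separately.
  f(x) = atan(x)   ⇒   f'(x) = 1/(x^2 + 1)
  g(x) = x·cos(x)   ⇒   g'(x) = -x·sin(x) + cos(x)
  lim(x→0) f'(x)/g'(x) = lim(x→0) (1/(x^2 + 1))/(-x·sin(x) + cos(x))
  = 1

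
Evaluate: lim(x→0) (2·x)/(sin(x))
This is a 0/0 indeterminate form.

Apply L'Hôpital's rule: differentiate numerator and denominator separately.
  f(x) = 2·x   ⇒   f'(x) = 2
  g(x) = sin(x)   ⇒   g'(x) = cos(x)
  lim(x→0) f'(x)/g'(x) = lim(x→0) (2)/(cos(x))
  = 2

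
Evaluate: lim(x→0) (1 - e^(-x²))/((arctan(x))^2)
This is a 0/0 indeterminate form.

Apply L'Hôpital's rule: differentiate numerator and denominator separately.
  f(x) = 1 - e^(-x^2)   ⇒   f'(x) = 2·x·e^(-x^2)
  g(x) = atan(x)^2   ⇒   g'(x) = 2·atan(x)/(x^2 + 1)
  lim(x→0) f'(x)/g'(x) = lim(x→0) (2·x·e^(-x^2))/(2·atan(x)/(x^2 + 1))
  = 1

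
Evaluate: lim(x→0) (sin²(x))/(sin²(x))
This is a 0/0 indeterminate form.

Apply L'Hôpital's rule: differentiate numerator and denominator separately.
  f(x) = sin(x)^2   ⇒   f'(x) = 2·sin(x)·cos(x)
  g(x) = sin(x)^2   ⇒   g'(x) = 2·sin(x)·cos(x)
  lim(x→0) f'(x)/g'(x) = lim(x→0) (2·sin(x)·cos(x))/(2·sin(x)·cos(x))
  = 1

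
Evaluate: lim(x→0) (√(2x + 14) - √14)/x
This is a standard limit.

Factor or rationalize the expression:
  lim(x→0) (√(2x + 14) - √14)/x = sqrt(14)/14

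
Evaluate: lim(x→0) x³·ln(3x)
This is a 0·∞ indeterminate form.

Rewrite 0·∞ as a quotient (0/0 or ∞/∞ form), then apply L'Hôpital's rule:
  lim(x→0) x³·ln(3x) = 0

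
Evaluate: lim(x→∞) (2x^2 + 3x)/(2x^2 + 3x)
This is an ∞/∞ indeterminate form.

Apply L'Hôpital's rule: differentiate numerator and denominator separately.
  f(x) = 2·x^2 + 3·x   ⇒   f'(x) = 4·x + 3
  g(x) = 2·x^2 + 3·x   ⇒   g'(x) = 4·x + 3
  lim(x→∞) f'(x)/g'(x) = lim(x→∞) (4·x + 3)/(4·x + 3)
  = 1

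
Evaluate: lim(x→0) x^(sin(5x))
This is an exponential indeterminate form.

For exponential indeterminate forms, take the natural log:
  Let L = lim(x→0) x^(sin(5x))
  Then ln(L) = lim(x→0) [exponent × ln(base)]
  Evaluate using L'Hôpital or standard limits, then exponentiate.
  L = 1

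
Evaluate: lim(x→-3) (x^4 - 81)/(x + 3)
This is a standard limit.

Factor or rationalize the expression:
  lim(x→-3) (x^4 - 81)/(x + 3) = -108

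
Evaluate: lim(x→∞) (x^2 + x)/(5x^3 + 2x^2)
This is an ∞/∞ indeterminate form.

Apply L'Hôpital's rule: differentiate numerator and denominator separately.
  f(x) = x^2 + x   ⇒   f'(x) = 2·x + 1
  g(x) = 5·x^3 + 2·x^2   ⇒   g'(x) = 15·x^2 + 4·x
  lim(x→∞) f'(x)/g'(x) = lim(x→∞) (2·x + 1)/(15·x^2 + 4·x)
  = 0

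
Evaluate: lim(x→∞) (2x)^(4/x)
This is an exponential indeterminate form.

For exponential indeterminate forms, take the natural log:
  Let L = lim(x→∞) (2x)^(4/x)
  Then ln(L) = lim(x→∞) [exponent × ln(base)]
  Evaluate using L'Hôpital or standard limits, then exponentiate.
  L = 1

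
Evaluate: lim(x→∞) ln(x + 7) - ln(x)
This is an ∞-∞ indeterminate form.

Combine fractions or rationalize to convert ∞-∞ to 0/0 form:
  lim(x→∞) ln(x + 7) - ln(x) = 0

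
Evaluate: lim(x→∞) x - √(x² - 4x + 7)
This is an ∞-∞ indeterminate form.

Combine fractions or rationalize to convert ∞-∞ to 0/0 form:
  lim(x→∞) x - √(x² - 4x + 7) = 2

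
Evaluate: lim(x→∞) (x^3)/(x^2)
This is an ∞/∞ indeterminate form.

Apply L'Hôpital's rule: differentiate numerator and denominator separately.
  f(x) = x^3   ⇒   f'(x) = 3·x^2
  g(x) = x^2   ⇒   g'(x) = 2·x
  lim(x→∞) f'(x)/g'(x) = lim(x→∞) (3·x^2)/(2·x)
  = ∞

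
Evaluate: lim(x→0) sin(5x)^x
This is an exponential indeterminate form.

For exponential indeterminate forms, take the natural log:
  Let L = lim(x→0) sin(5x)^x
  Then ln(L) = lim(x→0) [exponent × ln(base)]
  Evaluate using L'Hôpital or standard limits, then exponentiate.
  L = 1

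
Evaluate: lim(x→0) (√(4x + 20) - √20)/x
This is a standard limit.

Factor or rationalize the expression:
  lim(x→0) (√(4x + 20) - √20)/x = sqrt(5)/5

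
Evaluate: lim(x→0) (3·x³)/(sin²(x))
This is a 0/0 indeterminate form.

Apply L'Hôpital's rule: differentiate numerator and denominator separately.
  f(x) = 3·x^3   ⇒   f'(x) = 9·x^2
  g(x) = sin(x)^2   ⇒   g'(x) = 2·sin(x)·cos(x)
  lim(x→0) f'(x)/g'(x) = lim(x→0) (9·x^2)/(2·sin(x)·cos(x))
  = 0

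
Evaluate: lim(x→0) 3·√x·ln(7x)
This is a 0·∞ indeterminate form.

Rewrite 0·∞ as a quotient (0/0 or ∞/∞ form), then apply L'Hôpital's rule:
  lim(x→0) 3·√x·ln(7x) = 0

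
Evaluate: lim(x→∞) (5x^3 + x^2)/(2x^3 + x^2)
This is an ∞/∞ indeterminate form.

Apply L'Hôpital's rule: differentiate numerator and denominator separately.
  f(x) = 5·x^3 + x^2   ⇒   f'(x) = 15·x^2 + 2·x
  g(x) = 2·x^3 + x^2   ⇒   g'(x) = 6·x^2 + 2·x
  lim(x→∞) f'(x)/g'(x) = lim(x→∞) (15·x^2 + 2·x)/(6·x^2 + 2·x)
  = 5/2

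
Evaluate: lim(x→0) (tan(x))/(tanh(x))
This is a 0/0 indeterminate form.

Apply L'Hôpital's rule: differentiate numerator and denominator separately.
  f(x) = tan(x)   ⇒   f'(x) = tan(x)^2 + 1
  g(x) = tanh(x)   ⇒   g'(x) = 1 - tanh(x)^2
  lim(x→0) f'(x)/g'(x) = lim(x→0) (tan(x)^2 + 1)/(1 - tanh(x)^2)
  = 1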